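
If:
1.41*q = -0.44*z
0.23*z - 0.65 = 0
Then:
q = -0.88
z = 2.83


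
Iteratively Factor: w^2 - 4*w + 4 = (w - 2)*(w - 2)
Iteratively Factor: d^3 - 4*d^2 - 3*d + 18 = (d + 2)*(d^2 - 6*d + 9) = (d - 3)*(d + 2)*(d - 3)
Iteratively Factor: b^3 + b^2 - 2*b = (b + 2)*(b^2 - b) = b*(b + 2)*(b - 1)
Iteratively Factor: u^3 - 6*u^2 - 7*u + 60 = (u - 5)*(u^2 - u - 12) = (u - 5)*(u + 3)*(u - 4)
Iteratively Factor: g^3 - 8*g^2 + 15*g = (g - 3)*(g^2 - 5*g) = (g - 5)*(g - 3)*(g)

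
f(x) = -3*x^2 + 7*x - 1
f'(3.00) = -11.00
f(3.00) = -7.00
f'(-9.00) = 61.00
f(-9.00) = -307.00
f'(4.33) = -18.98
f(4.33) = -26.94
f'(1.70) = -3.20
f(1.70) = 2.23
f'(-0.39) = 9.34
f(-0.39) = -4.19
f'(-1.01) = 13.06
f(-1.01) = -11.13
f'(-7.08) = 49.48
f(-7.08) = -200.94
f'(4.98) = -22.88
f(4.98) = -40.54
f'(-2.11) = 19.66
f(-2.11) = -29.13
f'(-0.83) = 11.98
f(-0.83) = -8.88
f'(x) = 7 - 6*x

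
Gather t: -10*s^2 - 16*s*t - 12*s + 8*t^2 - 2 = -10*s^2 - 16*s*t - 12*s + 8*t^2 - 2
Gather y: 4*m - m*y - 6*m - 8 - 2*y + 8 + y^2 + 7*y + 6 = -2*m + y^2 + y*(5 - m) + 6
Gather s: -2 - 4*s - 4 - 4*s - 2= -8*s - 8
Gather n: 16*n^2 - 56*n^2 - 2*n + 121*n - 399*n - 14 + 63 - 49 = -40*n^2 - 280*n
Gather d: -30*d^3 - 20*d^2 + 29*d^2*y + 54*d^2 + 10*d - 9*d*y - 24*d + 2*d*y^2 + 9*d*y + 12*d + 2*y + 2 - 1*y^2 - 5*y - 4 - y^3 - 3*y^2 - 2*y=-30*d^3 + d^2*(29*y + 34) + d*(2*y^2 - 2) - y^3 - 4*y^2 - 5*y - 2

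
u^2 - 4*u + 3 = (u - 3)*(u - 1)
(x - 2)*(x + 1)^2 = x^3 - 3*x - 2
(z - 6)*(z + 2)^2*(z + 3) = z^4 + z^3 - 26*z^2 - 84*z - 72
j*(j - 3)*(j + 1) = j^3 - 2*j^2 - 3*j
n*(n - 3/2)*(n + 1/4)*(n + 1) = n^4 - n^3/4 - 13*n^2/8 - 3*n/8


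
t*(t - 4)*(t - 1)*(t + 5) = t^4 - 21*t^2 + 20*t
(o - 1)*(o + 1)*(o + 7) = o^3 + 7*o^2 - o - 7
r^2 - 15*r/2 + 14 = (r - 4)*(r - 7/2)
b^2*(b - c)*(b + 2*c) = b^4 + b^3*c - 2*b^2*c^2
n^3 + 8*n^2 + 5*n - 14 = (n - 1)*(n + 2)*(n + 7)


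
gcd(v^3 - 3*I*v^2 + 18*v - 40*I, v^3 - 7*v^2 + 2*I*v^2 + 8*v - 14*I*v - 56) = v^2 + 2*I*v + 8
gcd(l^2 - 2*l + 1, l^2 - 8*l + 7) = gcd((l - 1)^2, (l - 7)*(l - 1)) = l - 1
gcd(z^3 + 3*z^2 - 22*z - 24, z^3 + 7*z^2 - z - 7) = z + 1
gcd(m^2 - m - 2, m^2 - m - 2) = m^2 - m - 2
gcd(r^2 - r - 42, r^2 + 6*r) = r + 6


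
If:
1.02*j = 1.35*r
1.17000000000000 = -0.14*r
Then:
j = -11.06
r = -8.36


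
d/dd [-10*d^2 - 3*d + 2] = -20*d - 3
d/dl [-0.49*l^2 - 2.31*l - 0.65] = -0.98*l - 2.31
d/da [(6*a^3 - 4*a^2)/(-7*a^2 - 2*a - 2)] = 2*a*(-21*a^3 - 12*a^2 - 14*a + 8)/(49*a^4 + 28*a^3 + 32*a^2 + 8*a + 4)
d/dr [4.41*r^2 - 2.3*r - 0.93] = 8.82*r - 2.3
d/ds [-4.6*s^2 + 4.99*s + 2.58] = 4.99 - 9.2*s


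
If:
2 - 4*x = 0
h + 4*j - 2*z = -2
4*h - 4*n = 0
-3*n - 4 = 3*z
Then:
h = -z - 4/3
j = 3*z/4 - 1/6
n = -z - 4/3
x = 1/2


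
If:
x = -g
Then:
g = -x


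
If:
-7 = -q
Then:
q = 7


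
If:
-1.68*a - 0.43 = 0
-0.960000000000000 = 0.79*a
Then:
No Solution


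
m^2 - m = m*(m - 1)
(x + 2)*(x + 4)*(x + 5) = x^3 + 11*x^2 + 38*x + 40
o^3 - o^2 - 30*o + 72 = (o - 4)*(o - 3)*(o + 6)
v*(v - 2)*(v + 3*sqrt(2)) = v^3 - 2*v^2 + 3*sqrt(2)*v^2 - 6*sqrt(2)*v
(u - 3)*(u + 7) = u^2 + 4*u - 21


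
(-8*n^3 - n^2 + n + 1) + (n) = -8*n^3 - n^2 + 2*n + 1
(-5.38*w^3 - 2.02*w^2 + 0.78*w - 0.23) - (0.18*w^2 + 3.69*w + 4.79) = -5.38*w^3 - 2.2*w^2 - 2.91*w - 5.02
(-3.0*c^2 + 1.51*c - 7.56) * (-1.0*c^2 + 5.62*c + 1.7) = 3.0*c^4 - 18.37*c^3 + 10.9462*c^2 - 39.9202*c - 12.852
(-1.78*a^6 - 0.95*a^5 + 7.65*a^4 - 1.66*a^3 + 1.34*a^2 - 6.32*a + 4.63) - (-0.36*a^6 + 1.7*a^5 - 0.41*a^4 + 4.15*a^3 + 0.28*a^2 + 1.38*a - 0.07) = -1.42*a^6 - 2.65*a^5 + 8.06*a^4 - 5.81*a^3 + 1.06*a^2 - 7.7*a + 4.7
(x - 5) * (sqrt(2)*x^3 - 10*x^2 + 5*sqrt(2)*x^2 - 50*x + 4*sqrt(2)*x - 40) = sqrt(2)*x^4 - 10*x^3 - 21*sqrt(2)*x^2 - 20*sqrt(2)*x + 210*x + 200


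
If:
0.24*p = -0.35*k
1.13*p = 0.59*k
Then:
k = 0.00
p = 0.00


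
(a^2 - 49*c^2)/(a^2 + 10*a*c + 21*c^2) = (a - 7*c)/(a + 3*c)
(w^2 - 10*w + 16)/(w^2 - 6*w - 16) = (w - 2)/(w + 2)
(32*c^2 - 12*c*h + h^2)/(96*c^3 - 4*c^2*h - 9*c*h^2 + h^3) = 1/(3*c + h)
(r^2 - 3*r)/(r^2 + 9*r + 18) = r*(r - 3)/(r^2 + 9*r + 18)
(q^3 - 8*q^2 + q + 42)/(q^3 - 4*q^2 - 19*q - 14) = (q - 3)/(q + 1)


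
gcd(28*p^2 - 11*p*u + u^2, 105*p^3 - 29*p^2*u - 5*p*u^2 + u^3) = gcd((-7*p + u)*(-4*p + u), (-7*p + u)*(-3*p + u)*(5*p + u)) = 7*p - u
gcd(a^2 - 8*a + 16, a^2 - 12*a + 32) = a - 4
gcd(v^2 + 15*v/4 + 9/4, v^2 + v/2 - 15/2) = v + 3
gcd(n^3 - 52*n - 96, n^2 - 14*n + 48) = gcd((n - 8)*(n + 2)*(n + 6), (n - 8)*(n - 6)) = n - 8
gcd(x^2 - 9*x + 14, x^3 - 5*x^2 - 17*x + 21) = x - 7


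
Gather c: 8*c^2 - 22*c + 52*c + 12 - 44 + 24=8*c^2 + 30*c - 8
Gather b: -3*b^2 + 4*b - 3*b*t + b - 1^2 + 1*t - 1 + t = -3*b^2 + b*(5 - 3*t) + 2*t - 2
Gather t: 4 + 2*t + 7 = 2*t + 11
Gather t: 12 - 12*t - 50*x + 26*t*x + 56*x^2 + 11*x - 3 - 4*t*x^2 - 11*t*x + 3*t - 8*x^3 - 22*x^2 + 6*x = t*(-4*x^2 + 15*x - 9) - 8*x^3 + 34*x^2 - 33*x + 9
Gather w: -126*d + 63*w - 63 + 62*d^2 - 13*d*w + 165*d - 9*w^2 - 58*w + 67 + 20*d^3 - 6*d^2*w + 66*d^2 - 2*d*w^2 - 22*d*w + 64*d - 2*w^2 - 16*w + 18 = 20*d^3 + 128*d^2 + 103*d + w^2*(-2*d - 11) + w*(-6*d^2 - 35*d - 11) + 22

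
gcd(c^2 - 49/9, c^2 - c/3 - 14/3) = c - 7/3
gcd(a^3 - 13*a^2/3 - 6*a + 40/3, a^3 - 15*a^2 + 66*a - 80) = a - 5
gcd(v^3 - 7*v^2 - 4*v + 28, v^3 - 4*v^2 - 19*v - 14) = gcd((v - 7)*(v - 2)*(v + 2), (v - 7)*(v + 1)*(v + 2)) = v^2 - 5*v - 14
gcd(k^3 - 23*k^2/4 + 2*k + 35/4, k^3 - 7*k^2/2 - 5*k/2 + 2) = k + 1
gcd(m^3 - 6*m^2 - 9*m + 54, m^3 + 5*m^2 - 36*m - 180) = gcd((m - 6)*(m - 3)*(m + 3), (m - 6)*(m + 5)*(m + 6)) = m - 6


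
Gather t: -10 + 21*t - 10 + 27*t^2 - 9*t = 27*t^2 + 12*t - 20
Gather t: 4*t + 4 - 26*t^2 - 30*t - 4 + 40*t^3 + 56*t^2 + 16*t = 40*t^3 + 30*t^2 - 10*t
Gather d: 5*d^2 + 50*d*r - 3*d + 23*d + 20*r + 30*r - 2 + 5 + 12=5*d^2 + d*(50*r + 20) + 50*r + 15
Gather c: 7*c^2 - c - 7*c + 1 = 7*c^2 - 8*c + 1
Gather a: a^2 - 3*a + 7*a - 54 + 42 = a^2 + 4*a - 12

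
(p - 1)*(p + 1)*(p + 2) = p^3 + 2*p^2 - p - 2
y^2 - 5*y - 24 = (y - 8)*(y + 3)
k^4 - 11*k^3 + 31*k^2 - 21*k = k*(k - 7)*(k - 3)*(k - 1)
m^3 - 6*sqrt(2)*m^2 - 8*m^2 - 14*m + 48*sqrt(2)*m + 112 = (m - 8)*(m - 7*sqrt(2))*(m + sqrt(2))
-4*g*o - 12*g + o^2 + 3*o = (-4*g + o)*(o + 3)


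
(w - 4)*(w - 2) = w^2 - 6*w + 8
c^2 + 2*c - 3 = (c - 1)*(c + 3)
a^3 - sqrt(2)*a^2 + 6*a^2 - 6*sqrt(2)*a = a*(a + 6)*(a - sqrt(2))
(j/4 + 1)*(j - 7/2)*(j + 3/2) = j^3/4 + j^2/2 - 53*j/16 - 21/4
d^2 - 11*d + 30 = (d - 6)*(d - 5)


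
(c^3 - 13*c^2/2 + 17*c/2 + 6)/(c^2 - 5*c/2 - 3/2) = c - 4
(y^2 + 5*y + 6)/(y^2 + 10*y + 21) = (y + 2)/(y + 7)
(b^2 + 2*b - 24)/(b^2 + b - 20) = (b + 6)/(b + 5)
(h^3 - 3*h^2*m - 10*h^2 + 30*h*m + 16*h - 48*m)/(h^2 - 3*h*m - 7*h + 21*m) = (h^2 - 10*h + 16)/(h - 7)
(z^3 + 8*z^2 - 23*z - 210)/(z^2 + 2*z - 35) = z + 6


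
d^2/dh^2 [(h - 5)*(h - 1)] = 2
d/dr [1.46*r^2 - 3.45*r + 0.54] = 2.92*r - 3.45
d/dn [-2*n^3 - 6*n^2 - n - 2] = -6*n^2 - 12*n - 1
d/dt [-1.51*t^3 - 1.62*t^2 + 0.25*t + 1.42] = -4.53*t^2 - 3.24*t + 0.25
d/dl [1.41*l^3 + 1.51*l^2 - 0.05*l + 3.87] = 4.23*l^2 + 3.02*l - 0.05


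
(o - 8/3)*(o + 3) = o^2 + o/3 - 8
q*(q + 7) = q^2 + 7*q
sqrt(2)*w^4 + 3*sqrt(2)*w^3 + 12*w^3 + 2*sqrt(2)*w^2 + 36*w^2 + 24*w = w*(w + 2)*(w + 6*sqrt(2))*(sqrt(2)*w + sqrt(2))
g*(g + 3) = g^2 + 3*g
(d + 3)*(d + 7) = d^2 + 10*d + 21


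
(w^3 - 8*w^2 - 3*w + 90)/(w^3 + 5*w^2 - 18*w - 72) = (w^2 - 11*w + 30)/(w^2 + 2*w - 24)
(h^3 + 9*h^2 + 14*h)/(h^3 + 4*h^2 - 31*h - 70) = h/(h - 5)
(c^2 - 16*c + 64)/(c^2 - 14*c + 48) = (c - 8)/(c - 6)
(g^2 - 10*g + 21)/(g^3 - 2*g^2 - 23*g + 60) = (g - 7)/(g^2 + g - 20)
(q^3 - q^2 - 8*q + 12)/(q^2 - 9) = (q^2 - 4*q + 4)/(q - 3)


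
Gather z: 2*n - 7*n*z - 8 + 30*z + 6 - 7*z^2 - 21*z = 2*n - 7*z^2 + z*(9 - 7*n) - 2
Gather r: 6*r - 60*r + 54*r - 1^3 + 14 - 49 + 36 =0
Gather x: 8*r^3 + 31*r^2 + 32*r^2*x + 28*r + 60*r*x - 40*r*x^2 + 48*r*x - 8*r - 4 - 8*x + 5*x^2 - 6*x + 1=8*r^3 + 31*r^2 + 20*r + x^2*(5 - 40*r) + x*(32*r^2 + 108*r - 14) - 3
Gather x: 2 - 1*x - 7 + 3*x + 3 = 2*x - 2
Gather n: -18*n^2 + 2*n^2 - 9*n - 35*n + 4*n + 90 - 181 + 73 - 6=-16*n^2 - 40*n - 24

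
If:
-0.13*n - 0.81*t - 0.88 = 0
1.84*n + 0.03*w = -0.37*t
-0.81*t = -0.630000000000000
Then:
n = -11.62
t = 0.78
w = 702.82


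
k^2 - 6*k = k*(k - 6)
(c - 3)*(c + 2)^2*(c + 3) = c^4 + 4*c^3 - 5*c^2 - 36*c - 36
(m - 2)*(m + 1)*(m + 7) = m^3 + 6*m^2 - 9*m - 14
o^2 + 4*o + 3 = (o + 1)*(o + 3)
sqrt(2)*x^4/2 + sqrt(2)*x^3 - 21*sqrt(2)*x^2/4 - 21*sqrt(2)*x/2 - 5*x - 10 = (x - 5*sqrt(2)/2)*(x + sqrt(2)/2)*(x + 2*sqrt(2))*(sqrt(2)*x/2 + sqrt(2))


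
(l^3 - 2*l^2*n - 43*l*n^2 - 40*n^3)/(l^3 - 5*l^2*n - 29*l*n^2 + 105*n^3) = (l^2 - 7*l*n - 8*n^2)/(l^2 - 10*l*n + 21*n^2)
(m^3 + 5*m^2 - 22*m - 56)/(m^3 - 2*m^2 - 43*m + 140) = (m + 2)/(m - 5)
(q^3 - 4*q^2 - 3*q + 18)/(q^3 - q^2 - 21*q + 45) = (q + 2)/(q + 5)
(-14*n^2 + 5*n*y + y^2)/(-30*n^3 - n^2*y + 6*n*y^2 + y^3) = (7*n + y)/(15*n^2 + 8*n*y + y^2)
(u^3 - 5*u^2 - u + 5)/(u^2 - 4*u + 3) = (u^2 - 4*u - 5)/(u - 3)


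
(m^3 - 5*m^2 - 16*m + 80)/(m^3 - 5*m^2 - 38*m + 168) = (m^2 - m - 20)/(m^2 - m - 42)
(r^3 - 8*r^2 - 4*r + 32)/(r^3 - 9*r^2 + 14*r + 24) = (r^3 - 8*r^2 - 4*r + 32)/(r^3 - 9*r^2 + 14*r + 24)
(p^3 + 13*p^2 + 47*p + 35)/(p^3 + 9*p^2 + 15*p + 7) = (p + 5)/(p + 1)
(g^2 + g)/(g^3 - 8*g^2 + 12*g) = (g + 1)/(g^2 - 8*g + 12)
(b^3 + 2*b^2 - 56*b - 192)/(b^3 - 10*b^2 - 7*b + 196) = (b^2 - 2*b - 48)/(b^2 - 14*b + 49)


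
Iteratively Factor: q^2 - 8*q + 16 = (q - 4)*(q - 4)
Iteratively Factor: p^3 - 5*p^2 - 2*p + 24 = (p + 2)*(p^2 - 7*p + 12) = (p - 4)*(p + 2)*(p - 3)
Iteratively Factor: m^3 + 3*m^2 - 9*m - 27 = (m - 3)*(m^2 + 6*m + 9) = (m - 3)*(m + 3)*(m + 3)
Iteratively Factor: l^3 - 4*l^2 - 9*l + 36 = (l - 4)*(l^2 - 9) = (l - 4)*(l - 3)*(l + 3)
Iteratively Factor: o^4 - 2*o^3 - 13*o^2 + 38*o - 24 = (o - 2)*(o^3 - 13*o + 12) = (o - 3)*(o - 2)*(o^2 + 3*o - 4) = (o - 3)*(o - 2)*(o + 4)*(o - 1)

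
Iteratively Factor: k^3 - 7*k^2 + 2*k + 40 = (k + 2)*(k^2 - 9*k + 20) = (k - 4)*(k + 2)*(k - 5)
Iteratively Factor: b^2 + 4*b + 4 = (b + 2)*(b + 2)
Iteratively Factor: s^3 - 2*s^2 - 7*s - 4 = (s + 1)*(s^2 - 3*s - 4) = (s - 4)*(s + 1)*(s + 1)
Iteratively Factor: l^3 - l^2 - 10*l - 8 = (l - 4)*(l^2 + 3*l + 2) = (l - 4)*(l + 1)*(l + 2)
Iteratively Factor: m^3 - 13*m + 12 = (m - 3)*(m^2 + 3*m - 4) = (m - 3)*(m - 1)*(m + 4)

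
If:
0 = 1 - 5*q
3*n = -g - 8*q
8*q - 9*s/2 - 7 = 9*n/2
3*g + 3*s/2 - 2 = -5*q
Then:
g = 4/7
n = -76/105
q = 1/5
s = -10/21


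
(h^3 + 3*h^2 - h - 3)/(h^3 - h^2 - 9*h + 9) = (h + 1)/(h - 3)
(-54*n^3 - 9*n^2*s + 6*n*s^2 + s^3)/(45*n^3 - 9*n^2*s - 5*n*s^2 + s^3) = (6*n + s)/(-5*n + s)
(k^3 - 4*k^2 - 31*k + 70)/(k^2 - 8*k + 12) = (k^2 - 2*k - 35)/(k - 6)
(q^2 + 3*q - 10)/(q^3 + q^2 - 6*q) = (q + 5)/(q*(q + 3))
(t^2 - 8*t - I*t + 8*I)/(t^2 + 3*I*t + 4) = (t - 8)/(t + 4*I)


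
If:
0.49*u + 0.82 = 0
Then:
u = -1.67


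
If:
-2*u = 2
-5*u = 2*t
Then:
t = 5/2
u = -1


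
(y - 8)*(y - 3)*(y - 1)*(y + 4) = y^4 - 8*y^3 - 13*y^2 + 116*y - 96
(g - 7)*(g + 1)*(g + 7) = g^3 + g^2 - 49*g - 49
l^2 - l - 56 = (l - 8)*(l + 7)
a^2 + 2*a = a*(a + 2)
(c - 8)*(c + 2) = c^2 - 6*c - 16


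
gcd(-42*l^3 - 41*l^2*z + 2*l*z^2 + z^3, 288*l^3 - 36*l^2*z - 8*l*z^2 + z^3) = -6*l + z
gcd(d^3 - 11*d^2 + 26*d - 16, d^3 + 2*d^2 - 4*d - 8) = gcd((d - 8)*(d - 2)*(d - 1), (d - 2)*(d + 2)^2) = d - 2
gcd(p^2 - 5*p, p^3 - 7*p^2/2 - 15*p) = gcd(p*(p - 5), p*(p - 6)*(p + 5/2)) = p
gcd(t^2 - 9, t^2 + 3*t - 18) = t - 3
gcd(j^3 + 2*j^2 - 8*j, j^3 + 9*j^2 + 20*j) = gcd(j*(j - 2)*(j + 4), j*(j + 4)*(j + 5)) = j^2 + 4*j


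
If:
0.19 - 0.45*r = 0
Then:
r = 0.42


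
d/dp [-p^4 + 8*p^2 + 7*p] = -4*p^3 + 16*p + 7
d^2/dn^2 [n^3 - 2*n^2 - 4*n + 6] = 6*n - 4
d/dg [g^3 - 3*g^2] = 3*g*(g - 2)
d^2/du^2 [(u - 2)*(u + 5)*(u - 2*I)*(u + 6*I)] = 12*u^2 + u*(18 + 24*I) + 4 + 24*I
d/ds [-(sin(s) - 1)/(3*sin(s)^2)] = (sin(s) - 2)*cos(s)/(3*sin(s)^3)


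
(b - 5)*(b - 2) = b^2 - 7*b + 10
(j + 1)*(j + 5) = j^2 + 6*j + 5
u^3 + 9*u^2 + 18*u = u*(u + 3)*(u + 6)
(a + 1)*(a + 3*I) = a^2 + a + 3*I*a + 3*I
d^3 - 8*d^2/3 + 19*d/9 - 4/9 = (d - 4/3)*(d - 1)*(d - 1/3)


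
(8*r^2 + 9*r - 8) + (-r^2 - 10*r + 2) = 7*r^2 - r - 6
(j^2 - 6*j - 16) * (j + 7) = j^3 + j^2 - 58*j - 112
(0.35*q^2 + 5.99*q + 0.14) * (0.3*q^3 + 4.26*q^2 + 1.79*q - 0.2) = 0.105*q^5 + 3.288*q^4 + 26.1859*q^3 + 11.2485*q^2 - 0.9474*q - 0.028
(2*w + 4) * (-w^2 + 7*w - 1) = -2*w^3 + 10*w^2 + 26*w - 4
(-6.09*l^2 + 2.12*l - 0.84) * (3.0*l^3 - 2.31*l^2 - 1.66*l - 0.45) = -18.27*l^5 + 20.4279*l^4 + 2.6922*l^3 + 1.1617*l^2 + 0.4404*l + 0.378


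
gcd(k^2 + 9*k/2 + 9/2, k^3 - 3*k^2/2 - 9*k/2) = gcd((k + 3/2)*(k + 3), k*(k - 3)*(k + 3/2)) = k + 3/2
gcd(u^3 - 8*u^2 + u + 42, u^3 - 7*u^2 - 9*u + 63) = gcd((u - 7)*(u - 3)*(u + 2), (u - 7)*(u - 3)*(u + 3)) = u^2 - 10*u + 21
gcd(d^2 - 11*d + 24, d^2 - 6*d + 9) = d - 3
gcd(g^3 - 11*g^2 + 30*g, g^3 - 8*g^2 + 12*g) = g^2 - 6*g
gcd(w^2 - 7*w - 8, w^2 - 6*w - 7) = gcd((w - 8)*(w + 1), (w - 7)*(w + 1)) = w + 1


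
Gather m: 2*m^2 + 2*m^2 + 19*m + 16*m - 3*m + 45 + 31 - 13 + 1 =4*m^2 + 32*m + 64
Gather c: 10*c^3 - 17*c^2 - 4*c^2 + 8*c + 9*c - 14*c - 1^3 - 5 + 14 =10*c^3 - 21*c^2 + 3*c + 8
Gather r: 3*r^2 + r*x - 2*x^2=3*r^2 + r*x - 2*x^2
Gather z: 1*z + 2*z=3*z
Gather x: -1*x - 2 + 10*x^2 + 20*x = 10*x^2 + 19*x - 2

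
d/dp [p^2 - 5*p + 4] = 2*p - 5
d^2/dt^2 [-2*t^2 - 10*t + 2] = -4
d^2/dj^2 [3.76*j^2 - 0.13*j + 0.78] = 7.52000000000000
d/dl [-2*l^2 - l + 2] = -4*l - 1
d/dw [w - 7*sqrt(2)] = 1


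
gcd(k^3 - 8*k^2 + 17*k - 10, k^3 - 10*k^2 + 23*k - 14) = k^2 - 3*k + 2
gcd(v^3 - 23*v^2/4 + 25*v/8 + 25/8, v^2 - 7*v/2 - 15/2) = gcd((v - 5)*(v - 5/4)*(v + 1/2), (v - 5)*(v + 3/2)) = v - 5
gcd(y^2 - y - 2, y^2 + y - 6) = y - 2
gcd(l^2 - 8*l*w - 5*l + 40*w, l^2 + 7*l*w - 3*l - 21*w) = 1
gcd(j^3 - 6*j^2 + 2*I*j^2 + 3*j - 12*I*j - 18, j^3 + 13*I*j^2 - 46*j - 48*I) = j + 3*I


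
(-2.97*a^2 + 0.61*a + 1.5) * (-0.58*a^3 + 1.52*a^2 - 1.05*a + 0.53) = 1.7226*a^5 - 4.8682*a^4 + 3.1757*a^3 + 0.0654000000000001*a^2 - 1.2517*a + 0.795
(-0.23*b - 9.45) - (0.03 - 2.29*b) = 2.06*b - 9.48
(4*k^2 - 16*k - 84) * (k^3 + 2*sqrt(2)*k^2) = 4*k^5 - 16*k^4 + 8*sqrt(2)*k^4 - 84*k^3 - 32*sqrt(2)*k^3 - 168*sqrt(2)*k^2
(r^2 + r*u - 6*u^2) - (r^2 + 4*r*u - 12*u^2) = -3*r*u + 6*u^2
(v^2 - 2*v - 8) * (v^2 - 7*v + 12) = v^4 - 9*v^3 + 18*v^2 + 32*v - 96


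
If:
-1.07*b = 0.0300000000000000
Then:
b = -0.03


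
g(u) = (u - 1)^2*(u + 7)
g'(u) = (u - 1)^2 + (u + 7)*(2*u - 2)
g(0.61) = 1.16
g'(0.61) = -5.78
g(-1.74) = 39.49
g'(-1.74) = -21.32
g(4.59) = 149.37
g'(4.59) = 96.10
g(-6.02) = 48.29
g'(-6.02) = 35.52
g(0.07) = 6.11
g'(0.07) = -12.29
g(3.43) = 61.59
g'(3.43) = 56.59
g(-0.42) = 13.27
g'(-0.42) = -16.67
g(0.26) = 3.98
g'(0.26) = -10.20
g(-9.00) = -200.00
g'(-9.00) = 140.00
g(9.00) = 1024.00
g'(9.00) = 320.00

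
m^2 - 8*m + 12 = (m - 6)*(m - 2)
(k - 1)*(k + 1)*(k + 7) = k^3 + 7*k^2 - k - 7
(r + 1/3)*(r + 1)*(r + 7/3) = r^3 + 11*r^2/3 + 31*r/9 + 7/9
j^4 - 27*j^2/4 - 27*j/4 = j*(j - 3)*(j + 3/2)^2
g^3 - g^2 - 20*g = g*(g - 5)*(g + 4)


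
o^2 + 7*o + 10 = (o + 2)*(o + 5)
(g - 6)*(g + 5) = g^2 - g - 30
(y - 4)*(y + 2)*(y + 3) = y^3 + y^2 - 14*y - 24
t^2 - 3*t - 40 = (t - 8)*(t + 5)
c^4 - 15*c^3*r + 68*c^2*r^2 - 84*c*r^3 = c*(c - 7*r)*(c - 6*r)*(c - 2*r)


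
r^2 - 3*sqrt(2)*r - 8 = (r - 4*sqrt(2))*(r + sqrt(2))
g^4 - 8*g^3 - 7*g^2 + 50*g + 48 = (g - 8)*(g - 3)*(g + 1)*(g + 2)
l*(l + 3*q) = l^2 + 3*l*q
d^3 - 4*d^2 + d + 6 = (d - 3)*(d - 2)*(d + 1)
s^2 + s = s*(s + 1)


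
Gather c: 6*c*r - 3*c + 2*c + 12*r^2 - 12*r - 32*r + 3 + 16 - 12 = c*(6*r - 1) + 12*r^2 - 44*r + 7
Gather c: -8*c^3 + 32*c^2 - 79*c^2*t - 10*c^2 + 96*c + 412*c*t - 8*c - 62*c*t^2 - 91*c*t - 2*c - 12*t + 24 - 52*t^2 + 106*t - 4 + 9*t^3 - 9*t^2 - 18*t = -8*c^3 + c^2*(22 - 79*t) + c*(-62*t^2 + 321*t + 86) + 9*t^3 - 61*t^2 + 76*t + 20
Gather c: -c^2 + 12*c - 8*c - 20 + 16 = -c^2 + 4*c - 4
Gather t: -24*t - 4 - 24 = -24*t - 28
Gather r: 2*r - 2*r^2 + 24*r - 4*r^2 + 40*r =-6*r^2 + 66*r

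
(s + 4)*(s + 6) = s^2 + 10*s + 24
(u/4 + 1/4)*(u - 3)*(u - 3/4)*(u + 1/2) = u^4/4 - 9*u^3/16 - 23*u^2/32 + 3*u/8 + 9/32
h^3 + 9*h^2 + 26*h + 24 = (h + 2)*(h + 3)*(h + 4)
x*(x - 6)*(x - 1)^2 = x^4 - 8*x^3 + 13*x^2 - 6*x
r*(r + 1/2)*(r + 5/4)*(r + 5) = r^4 + 27*r^3/4 + 75*r^2/8 + 25*r/8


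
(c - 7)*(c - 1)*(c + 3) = c^3 - 5*c^2 - 17*c + 21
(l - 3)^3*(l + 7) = l^4 - 2*l^3 - 36*l^2 + 162*l - 189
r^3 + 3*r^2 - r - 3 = (r - 1)*(r + 1)*(r + 3)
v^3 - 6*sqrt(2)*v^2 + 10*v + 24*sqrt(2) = (v - 4*sqrt(2))*(v - 3*sqrt(2))*(v + sqrt(2))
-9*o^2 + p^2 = (-3*o + p)*(3*o + p)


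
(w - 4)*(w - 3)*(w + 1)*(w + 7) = w^4 + w^3 - 37*w^2 + 47*w + 84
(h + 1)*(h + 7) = h^2 + 8*h + 7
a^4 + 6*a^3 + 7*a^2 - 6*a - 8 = (a - 1)*(a + 1)*(a + 2)*(a + 4)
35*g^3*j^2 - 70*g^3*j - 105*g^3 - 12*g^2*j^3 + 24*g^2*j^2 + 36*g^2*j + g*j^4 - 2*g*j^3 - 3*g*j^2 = (-7*g + j)*(-5*g + j)*(j - 3)*(g*j + g)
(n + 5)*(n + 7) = n^2 + 12*n + 35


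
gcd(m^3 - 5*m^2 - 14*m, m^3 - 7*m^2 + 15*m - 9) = 1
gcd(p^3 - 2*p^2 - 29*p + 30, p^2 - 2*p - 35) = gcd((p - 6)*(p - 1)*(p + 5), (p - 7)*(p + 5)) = p + 5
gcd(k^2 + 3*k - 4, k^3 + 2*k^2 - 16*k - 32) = k + 4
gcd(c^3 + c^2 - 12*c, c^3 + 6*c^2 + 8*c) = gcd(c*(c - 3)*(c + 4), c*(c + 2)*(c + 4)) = c^2 + 4*c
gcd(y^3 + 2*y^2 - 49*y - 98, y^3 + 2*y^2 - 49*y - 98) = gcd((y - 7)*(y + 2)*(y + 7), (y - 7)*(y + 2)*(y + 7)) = y^3 + 2*y^2 - 49*y - 98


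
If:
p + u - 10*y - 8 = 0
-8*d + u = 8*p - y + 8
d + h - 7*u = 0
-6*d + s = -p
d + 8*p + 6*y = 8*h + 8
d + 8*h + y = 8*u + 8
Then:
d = -123224/29301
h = 33904/29301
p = 90368/29301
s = -829712/29301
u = -12760/29301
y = -15680/29301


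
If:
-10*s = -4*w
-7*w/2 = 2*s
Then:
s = 0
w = 0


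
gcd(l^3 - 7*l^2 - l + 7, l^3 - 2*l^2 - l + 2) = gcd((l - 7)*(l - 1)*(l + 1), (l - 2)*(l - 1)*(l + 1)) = l^2 - 1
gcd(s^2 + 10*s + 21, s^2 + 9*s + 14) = s + 7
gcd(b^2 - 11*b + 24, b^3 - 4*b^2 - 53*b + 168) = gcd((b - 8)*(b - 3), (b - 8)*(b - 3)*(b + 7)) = b^2 - 11*b + 24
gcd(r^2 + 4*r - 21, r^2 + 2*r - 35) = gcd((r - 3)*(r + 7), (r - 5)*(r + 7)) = r + 7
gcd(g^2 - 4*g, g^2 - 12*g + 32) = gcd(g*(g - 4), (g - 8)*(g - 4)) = g - 4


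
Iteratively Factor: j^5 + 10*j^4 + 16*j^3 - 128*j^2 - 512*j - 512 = (j + 4)*(j^4 + 6*j^3 - 8*j^2 - 96*j - 128) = (j - 4)*(j + 4)*(j^3 + 10*j^2 + 32*j + 32) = (j - 4)*(j + 2)*(j + 4)*(j^2 + 8*j + 16) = (j - 4)*(j + 2)*(j + 4)^2*(j + 4)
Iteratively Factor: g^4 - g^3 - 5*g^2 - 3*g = (g + 1)*(g^3 - 2*g^2 - 3*g) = (g - 3)*(g + 1)*(g^2 + g) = (g - 3)*(g + 1)^2*(g)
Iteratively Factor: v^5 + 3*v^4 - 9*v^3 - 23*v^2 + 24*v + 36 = (v - 2)*(v^4 + 5*v^3 + v^2 - 21*v - 18) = (v - 2)*(v + 3)*(v^3 + 2*v^2 - 5*v - 6) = (v - 2)^2*(v + 3)*(v^2 + 4*v + 3) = (v - 2)^2*(v + 3)^2*(v + 1)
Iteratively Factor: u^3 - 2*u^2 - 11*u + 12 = (u + 3)*(u^2 - 5*u + 4) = (u - 1)*(u + 3)*(u - 4)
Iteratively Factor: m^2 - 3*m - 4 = (m - 4)*(m + 1)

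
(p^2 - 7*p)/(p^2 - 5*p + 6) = p*(p - 7)/(p^2 - 5*p + 6)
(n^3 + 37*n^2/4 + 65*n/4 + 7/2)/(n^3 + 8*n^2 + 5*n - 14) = (n + 1/4)/(n - 1)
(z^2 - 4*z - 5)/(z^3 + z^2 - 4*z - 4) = (z - 5)/(z^2 - 4)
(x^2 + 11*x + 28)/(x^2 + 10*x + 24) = (x + 7)/(x + 6)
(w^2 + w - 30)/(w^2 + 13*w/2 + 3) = 2*(w - 5)/(2*w + 1)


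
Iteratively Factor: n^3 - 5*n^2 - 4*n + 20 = (n + 2)*(n^2 - 7*n + 10) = (n - 5)*(n + 2)*(n - 2)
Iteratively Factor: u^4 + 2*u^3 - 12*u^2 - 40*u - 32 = (u + 2)*(u^3 - 12*u - 16) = (u - 4)*(u + 2)*(u^2 + 4*u + 4) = (u - 4)*(u + 2)^2*(u + 2)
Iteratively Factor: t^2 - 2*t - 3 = (t - 3)*(t + 1)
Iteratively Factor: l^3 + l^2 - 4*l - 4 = (l - 2)*(l^2 + 3*l + 2) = (l - 2)*(l + 1)*(l + 2)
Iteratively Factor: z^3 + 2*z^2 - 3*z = (z - 1)*(z^2 + 3*z) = z*(z - 1)*(z + 3)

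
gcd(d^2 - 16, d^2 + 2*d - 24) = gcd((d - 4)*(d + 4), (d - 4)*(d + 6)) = d - 4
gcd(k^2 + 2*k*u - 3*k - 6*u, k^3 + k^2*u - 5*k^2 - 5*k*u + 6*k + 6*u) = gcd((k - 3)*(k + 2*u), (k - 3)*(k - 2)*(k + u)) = k - 3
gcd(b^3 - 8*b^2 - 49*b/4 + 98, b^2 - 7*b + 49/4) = b - 7/2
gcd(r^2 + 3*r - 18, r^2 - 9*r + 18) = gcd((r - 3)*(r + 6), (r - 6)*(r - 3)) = r - 3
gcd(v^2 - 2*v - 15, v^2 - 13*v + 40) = v - 5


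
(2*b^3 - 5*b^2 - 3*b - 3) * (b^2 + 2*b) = 2*b^5 - b^4 - 13*b^3 - 9*b^2 - 6*b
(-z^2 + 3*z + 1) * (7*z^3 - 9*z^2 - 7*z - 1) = -7*z^5 + 30*z^4 - 13*z^3 - 29*z^2 - 10*z - 1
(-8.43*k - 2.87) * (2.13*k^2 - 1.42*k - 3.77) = -17.9559*k^3 + 5.8575*k^2 + 35.8565*k + 10.8199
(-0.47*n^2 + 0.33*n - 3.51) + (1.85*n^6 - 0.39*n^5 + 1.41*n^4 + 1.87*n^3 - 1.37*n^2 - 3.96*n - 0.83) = 1.85*n^6 - 0.39*n^5 + 1.41*n^4 + 1.87*n^3 - 1.84*n^2 - 3.63*n - 4.34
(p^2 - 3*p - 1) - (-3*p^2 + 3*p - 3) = 4*p^2 - 6*p + 2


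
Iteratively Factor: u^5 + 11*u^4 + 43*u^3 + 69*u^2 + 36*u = (u + 1)*(u^4 + 10*u^3 + 33*u^2 + 36*u) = u*(u + 1)*(u^3 + 10*u^2 + 33*u + 36) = u*(u + 1)*(u + 3)*(u^2 + 7*u + 12) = u*(u + 1)*(u + 3)*(u + 4)*(u + 3)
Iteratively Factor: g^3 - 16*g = (g - 4)*(g^2 + 4*g) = (g - 4)*(g + 4)*(g)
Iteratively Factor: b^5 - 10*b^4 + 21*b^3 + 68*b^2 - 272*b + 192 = (b - 4)*(b^4 - 6*b^3 - 3*b^2 + 56*b - 48) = (b - 4)^2*(b^3 - 2*b^2 - 11*b + 12) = (b - 4)^2*(b + 3)*(b^2 - 5*b + 4) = (b - 4)^2*(b - 1)*(b + 3)*(b - 4)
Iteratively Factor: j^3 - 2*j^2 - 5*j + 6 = (j - 1)*(j^2 - j - 6) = (j - 1)*(j + 2)*(j - 3)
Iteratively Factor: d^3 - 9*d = (d - 3)*(d^2 + 3*d) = (d - 3)*(d + 3)*(d)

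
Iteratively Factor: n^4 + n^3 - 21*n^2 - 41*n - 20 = (n + 4)*(n^3 - 3*n^2 - 9*n - 5) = (n - 5)*(n + 4)*(n^2 + 2*n + 1) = (n - 5)*(n + 1)*(n + 4)*(n + 1)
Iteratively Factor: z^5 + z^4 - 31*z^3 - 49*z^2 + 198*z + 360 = (z + 3)*(z^4 - 2*z^3 - 25*z^2 + 26*z + 120) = (z - 5)*(z + 3)*(z^3 + 3*z^2 - 10*z - 24) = (z - 5)*(z + 2)*(z + 3)*(z^2 + z - 12) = (z - 5)*(z + 2)*(z + 3)*(z + 4)*(z - 3)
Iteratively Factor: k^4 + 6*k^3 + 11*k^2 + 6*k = (k + 1)*(k^3 + 5*k^2 + 6*k) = (k + 1)*(k + 2)*(k^2 + 3*k) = (k + 1)*(k + 2)*(k + 3)*(k)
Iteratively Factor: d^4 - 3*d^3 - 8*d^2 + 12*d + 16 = (d + 1)*(d^3 - 4*d^2 - 4*d + 16) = (d - 4)*(d + 1)*(d^2 - 4) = (d - 4)*(d - 2)*(d + 1)*(d + 2)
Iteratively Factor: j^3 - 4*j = (j + 2)*(j^2 - 2*j) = j*(j + 2)*(j - 2)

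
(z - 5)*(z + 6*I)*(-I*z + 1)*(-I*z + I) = -z^4 + 6*z^3 - 7*I*z^3 + z^2 + 42*I*z^2 - 36*z - 35*I*z + 30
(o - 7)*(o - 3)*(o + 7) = o^3 - 3*o^2 - 49*o + 147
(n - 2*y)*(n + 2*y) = n^2 - 4*y^2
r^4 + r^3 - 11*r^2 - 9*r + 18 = (r - 3)*(r - 1)*(r + 2)*(r + 3)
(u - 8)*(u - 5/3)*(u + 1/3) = u^3 - 28*u^2/3 + 91*u/9 + 40/9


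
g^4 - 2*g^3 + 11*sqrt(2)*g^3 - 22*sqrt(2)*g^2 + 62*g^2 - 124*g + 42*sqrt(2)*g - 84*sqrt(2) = (g - 2)*(g + sqrt(2))*(g + 3*sqrt(2))*(g + 7*sqrt(2))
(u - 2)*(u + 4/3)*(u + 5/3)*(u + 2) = u^4 + 3*u^3 - 16*u^2/9 - 12*u - 80/9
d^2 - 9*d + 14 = (d - 7)*(d - 2)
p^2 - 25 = (p - 5)*(p + 5)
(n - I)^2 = n^2 - 2*I*n - 1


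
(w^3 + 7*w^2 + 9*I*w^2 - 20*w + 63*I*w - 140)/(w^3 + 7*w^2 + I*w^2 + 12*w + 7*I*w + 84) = (w + 5*I)/(w - 3*I)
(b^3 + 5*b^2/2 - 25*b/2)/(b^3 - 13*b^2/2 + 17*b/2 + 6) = b*(2*b^2 + 5*b - 25)/(2*b^3 - 13*b^2 + 17*b + 12)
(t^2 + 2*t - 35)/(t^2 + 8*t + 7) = (t - 5)/(t + 1)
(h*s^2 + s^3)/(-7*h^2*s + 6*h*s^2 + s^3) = s*(h + s)/(-7*h^2 + 6*h*s + s^2)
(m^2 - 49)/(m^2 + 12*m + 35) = (m - 7)/(m + 5)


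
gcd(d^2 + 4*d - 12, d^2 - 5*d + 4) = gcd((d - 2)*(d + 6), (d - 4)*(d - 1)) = 1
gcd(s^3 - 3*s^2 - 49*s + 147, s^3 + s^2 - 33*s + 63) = s^2 + 4*s - 21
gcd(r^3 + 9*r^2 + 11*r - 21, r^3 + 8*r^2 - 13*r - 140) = r + 7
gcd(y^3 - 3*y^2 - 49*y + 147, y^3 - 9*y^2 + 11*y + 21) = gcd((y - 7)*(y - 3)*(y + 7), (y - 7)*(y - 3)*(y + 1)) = y^2 - 10*y + 21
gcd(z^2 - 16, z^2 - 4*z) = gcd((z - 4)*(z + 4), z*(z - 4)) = z - 4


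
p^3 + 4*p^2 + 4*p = p*(p + 2)^2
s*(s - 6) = s^2 - 6*s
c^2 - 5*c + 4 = (c - 4)*(c - 1)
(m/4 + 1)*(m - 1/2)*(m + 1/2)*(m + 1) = m^4/4 + 5*m^3/4 + 15*m^2/16 - 5*m/16 - 1/4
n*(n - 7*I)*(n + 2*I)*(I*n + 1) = I*n^4 + 6*n^3 + 9*I*n^2 + 14*n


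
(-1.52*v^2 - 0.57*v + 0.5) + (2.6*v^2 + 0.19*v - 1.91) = 1.08*v^2 - 0.38*v - 1.41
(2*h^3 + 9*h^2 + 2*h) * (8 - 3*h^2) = -6*h^5 - 27*h^4 + 10*h^3 + 72*h^2 + 16*h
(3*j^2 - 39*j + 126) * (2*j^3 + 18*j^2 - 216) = 6*j^5 - 24*j^4 - 450*j^3 + 1620*j^2 + 8424*j - 27216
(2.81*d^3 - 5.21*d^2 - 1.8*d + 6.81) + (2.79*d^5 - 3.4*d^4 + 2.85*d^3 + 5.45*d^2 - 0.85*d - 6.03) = 2.79*d^5 - 3.4*d^4 + 5.66*d^3 + 0.24*d^2 - 2.65*d + 0.779999999999999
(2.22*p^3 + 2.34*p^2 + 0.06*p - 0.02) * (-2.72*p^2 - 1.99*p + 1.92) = -6.0384*p^5 - 10.7826*p^4 - 0.557399999999999*p^3 + 4.4278*p^2 + 0.155*p - 0.0384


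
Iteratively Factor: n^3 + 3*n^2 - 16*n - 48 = (n + 3)*(n^2 - 16) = (n + 3)*(n + 4)*(n - 4)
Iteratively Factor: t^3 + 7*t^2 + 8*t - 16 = (t - 1)*(t^2 + 8*t + 16) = (t - 1)*(t + 4)*(t + 4)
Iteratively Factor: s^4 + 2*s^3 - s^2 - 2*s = (s + 1)*(s^3 + s^2 - 2*s) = s*(s + 1)*(s^2 + s - 2) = s*(s + 1)*(s + 2)*(s - 1)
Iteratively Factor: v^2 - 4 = (v + 2)*(v - 2)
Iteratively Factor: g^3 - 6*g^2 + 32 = (g - 4)*(g^2 - 2*g - 8) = (g - 4)*(g + 2)*(g - 4)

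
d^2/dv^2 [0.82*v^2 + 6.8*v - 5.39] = 1.64000000000000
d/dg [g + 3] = 1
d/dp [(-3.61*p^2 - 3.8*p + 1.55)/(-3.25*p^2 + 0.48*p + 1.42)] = (-14.0828*p^2 - 0.177399999999999*p - 6.14)/(10.5625*p^4 - 3.12*p^3 - 8.9996*p^2 + 1.3632*p + 2.0164)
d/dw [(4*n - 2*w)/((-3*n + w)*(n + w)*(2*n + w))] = 4*(10*n^3 - 3*n*w^2 + w^3)/(36*n^6 + 84*n^5*w + 49*n^4*w^2 - 12*n^3*w^3 - 14*n^2*w^4 + w^6)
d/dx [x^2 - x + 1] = 2*x - 1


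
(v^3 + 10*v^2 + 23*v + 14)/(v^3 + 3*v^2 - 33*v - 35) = (v + 2)/(v - 5)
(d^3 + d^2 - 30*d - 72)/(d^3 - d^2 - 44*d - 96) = (d - 6)/(d - 8)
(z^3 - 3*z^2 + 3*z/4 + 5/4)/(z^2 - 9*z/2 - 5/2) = (2*z^2 - 7*z + 5)/(2*(z - 5))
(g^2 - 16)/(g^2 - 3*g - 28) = (g - 4)/(g - 7)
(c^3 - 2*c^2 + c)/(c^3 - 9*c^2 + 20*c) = (c^2 - 2*c + 1)/(c^2 - 9*c + 20)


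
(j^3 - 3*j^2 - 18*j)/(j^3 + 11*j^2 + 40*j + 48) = j*(j - 6)/(j^2 + 8*j + 16)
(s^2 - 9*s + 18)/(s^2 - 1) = (s^2 - 9*s + 18)/(s^2 - 1)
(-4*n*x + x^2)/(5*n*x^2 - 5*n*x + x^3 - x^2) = (-4*n + x)/(5*n*x - 5*n + x^2 - x)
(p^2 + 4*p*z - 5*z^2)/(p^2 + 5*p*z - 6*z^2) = (p + 5*z)/(p + 6*z)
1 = 1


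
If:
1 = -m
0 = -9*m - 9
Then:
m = -1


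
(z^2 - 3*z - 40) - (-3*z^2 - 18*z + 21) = 4*z^2 + 15*z - 61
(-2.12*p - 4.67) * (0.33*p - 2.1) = -0.6996*p^2 + 2.9109*p + 9.807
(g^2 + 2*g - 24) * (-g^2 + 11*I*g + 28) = -g^4 - 2*g^3 + 11*I*g^3 + 52*g^2 + 22*I*g^2 + 56*g - 264*I*g - 672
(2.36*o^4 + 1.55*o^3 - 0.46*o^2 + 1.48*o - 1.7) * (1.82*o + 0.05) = 4.2952*o^5 + 2.939*o^4 - 0.7597*o^3 + 2.6706*o^2 - 3.02*o - 0.085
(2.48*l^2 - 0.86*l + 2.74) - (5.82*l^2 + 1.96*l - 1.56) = -3.34*l^2 - 2.82*l + 4.3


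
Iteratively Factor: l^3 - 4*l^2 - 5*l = (l - 5)*(l^2 + l) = (l - 5)*(l + 1)*(l)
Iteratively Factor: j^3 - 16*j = (j - 4)*(j^2 + 4*j) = j*(j - 4)*(j + 4)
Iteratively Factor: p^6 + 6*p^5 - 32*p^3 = (p)*(p^5 + 6*p^4 - 32*p^2) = p*(p + 4)*(p^4 + 2*p^3 - 8*p^2) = p^2*(p + 4)*(p^3 + 2*p^2 - 8*p) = p^2*(p + 4)^2*(p^2 - 2*p) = p^2*(p - 2)*(p + 4)^2*(p)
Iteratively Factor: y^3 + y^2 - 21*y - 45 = (y - 5)*(y^2 + 6*y + 9) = (y - 5)*(y + 3)*(y + 3)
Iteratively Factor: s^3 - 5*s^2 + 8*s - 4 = (s - 2)*(s^2 - 3*s + 2) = (s - 2)^2*(s - 1)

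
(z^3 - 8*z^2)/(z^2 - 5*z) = z*(z - 8)/(z - 5)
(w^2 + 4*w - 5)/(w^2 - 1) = (w + 5)/(w + 1)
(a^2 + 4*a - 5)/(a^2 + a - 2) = (a + 5)/(a + 2)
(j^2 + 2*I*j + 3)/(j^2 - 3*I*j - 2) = (j + 3*I)/(j - 2*I)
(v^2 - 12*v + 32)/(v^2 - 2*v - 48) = (v - 4)/(v + 6)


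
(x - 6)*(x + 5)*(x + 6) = x^3 + 5*x^2 - 36*x - 180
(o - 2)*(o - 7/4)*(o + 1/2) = o^3 - 13*o^2/4 + 13*o/8 + 7/4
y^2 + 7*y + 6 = (y + 1)*(y + 6)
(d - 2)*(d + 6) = d^2 + 4*d - 12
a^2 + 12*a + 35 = (a + 5)*(a + 7)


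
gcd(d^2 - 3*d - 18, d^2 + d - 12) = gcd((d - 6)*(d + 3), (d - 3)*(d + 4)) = 1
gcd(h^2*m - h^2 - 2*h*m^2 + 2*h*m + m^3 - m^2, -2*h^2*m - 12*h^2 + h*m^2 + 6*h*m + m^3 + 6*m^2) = h - m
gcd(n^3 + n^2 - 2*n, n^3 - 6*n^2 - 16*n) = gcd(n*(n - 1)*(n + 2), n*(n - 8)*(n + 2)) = n^2 + 2*n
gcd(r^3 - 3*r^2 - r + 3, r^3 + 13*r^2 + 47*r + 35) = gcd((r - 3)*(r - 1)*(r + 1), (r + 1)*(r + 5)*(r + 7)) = r + 1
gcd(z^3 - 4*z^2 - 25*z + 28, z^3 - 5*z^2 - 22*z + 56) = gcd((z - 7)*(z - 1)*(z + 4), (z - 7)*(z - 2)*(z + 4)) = z^2 - 3*z - 28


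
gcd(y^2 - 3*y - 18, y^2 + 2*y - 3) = y + 3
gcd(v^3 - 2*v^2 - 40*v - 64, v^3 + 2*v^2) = v + 2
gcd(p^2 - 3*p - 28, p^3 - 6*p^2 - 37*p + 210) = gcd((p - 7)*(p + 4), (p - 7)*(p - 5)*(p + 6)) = p - 7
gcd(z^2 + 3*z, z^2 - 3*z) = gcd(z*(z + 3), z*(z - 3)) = z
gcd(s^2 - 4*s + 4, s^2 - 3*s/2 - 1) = s - 2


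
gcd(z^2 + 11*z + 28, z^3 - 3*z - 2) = 1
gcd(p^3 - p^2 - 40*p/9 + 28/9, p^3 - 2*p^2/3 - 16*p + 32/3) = p - 2/3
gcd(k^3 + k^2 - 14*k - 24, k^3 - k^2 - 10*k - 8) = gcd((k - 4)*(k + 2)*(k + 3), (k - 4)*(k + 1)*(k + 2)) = k^2 - 2*k - 8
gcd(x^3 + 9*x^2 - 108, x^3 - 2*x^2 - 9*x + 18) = x - 3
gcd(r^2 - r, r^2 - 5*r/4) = r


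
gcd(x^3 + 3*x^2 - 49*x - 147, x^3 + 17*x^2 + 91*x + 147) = x^2 + 10*x + 21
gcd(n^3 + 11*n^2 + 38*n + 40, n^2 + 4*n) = n + 4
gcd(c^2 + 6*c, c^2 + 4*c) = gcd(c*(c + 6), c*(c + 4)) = c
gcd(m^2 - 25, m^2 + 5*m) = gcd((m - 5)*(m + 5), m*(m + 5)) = m + 5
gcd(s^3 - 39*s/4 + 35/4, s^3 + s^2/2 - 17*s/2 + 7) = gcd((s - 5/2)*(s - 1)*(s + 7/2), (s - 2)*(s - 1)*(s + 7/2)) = s^2 + 5*s/2 - 7/2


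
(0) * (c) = 0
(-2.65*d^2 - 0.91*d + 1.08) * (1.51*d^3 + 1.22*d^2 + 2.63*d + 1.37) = -4.0015*d^5 - 4.6071*d^4 - 6.4489*d^3 - 4.7062*d^2 + 1.5937*d + 1.4796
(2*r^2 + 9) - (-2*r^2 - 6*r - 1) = 4*r^2 + 6*r + 10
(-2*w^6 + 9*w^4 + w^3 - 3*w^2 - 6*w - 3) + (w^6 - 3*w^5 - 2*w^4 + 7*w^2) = -w^6 - 3*w^5 + 7*w^4 + w^3 + 4*w^2 - 6*w - 3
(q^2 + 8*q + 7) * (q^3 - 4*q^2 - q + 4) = q^5 + 4*q^4 - 26*q^3 - 32*q^2 + 25*q + 28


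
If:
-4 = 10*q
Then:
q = -2/5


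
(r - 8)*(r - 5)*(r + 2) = r^3 - 11*r^2 + 14*r + 80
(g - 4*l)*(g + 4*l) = g^2 - 16*l^2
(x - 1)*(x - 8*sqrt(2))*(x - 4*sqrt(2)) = x^3 - 12*sqrt(2)*x^2 - x^2 + 12*sqrt(2)*x + 64*x - 64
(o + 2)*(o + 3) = o^2 + 5*o + 6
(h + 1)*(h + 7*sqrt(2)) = h^2 + h + 7*sqrt(2)*h + 7*sqrt(2)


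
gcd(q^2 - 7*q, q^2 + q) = q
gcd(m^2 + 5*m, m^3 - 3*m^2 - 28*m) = m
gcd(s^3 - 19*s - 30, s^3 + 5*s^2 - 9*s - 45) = s + 3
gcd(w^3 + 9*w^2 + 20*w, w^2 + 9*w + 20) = w^2 + 9*w + 20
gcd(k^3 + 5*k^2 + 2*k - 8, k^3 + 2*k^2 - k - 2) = k^2 + k - 2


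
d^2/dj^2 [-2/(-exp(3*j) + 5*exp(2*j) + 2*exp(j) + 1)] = 2*((-9*exp(2*j) + 20*exp(j) + 2)*(-exp(3*j) + 5*exp(2*j) + 2*exp(j) + 1) - 2*(-3*exp(2*j) + 10*exp(j) + 2)^2*exp(j))*exp(j)/(-exp(3*j) + 5*exp(2*j) + 2*exp(j) + 1)^3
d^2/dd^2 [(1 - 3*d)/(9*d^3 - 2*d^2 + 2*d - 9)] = 2*(-729*d^5 + 648*d^4 - 102*d^3 - 1392*d^2 + 393*d - 68)/(729*d^9 - 486*d^8 + 594*d^7 - 2411*d^6 + 1104*d^5 - 1104*d^4 + 2411*d^3 - 594*d^2 + 486*d - 729)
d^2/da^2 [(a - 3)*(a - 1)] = 2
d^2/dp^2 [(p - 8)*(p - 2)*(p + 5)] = 6*p - 10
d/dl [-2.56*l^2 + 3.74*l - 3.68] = 3.74 - 5.12*l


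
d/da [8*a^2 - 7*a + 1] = 16*a - 7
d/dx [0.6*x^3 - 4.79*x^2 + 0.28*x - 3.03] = 1.8*x^2 - 9.58*x + 0.28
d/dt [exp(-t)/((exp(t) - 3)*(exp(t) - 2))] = (-3*exp(2*t) + 10*exp(t) - 6)*exp(-t)/(exp(4*t) - 10*exp(3*t) + 37*exp(2*t) - 60*exp(t) + 36)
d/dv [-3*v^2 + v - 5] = 1 - 6*v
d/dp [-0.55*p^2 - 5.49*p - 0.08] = -1.1*p - 5.49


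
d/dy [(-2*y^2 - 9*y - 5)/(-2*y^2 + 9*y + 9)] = 4*(-9*y^2 - 14*y - 9)/(4*y^4 - 36*y^3 + 45*y^2 + 162*y + 81)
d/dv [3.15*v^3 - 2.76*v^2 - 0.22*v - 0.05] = 9.45*v^2 - 5.52*v - 0.22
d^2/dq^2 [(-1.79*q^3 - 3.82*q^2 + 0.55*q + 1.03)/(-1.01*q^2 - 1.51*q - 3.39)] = (-16.868678*q^3 - 29.80302*q^2 + 125.298906*q + 95.786662)/(1.030301*q^6 + 4.621053*q^5 + 17.28312*q^4 + 34.463485*q^3 + 58.00968*q^2 + 52.059213*q + 38.958219)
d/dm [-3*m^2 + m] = 1 - 6*m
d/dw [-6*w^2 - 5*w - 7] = -12*w - 5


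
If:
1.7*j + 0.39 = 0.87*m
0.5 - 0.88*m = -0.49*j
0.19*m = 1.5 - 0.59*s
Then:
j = 0.09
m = 0.62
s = 2.34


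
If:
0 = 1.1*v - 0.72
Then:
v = 0.65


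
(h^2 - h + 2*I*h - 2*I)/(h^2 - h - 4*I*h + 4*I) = (h + 2*I)/(h - 4*I)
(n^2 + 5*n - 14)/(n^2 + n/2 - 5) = 2*(n + 7)/(2*n + 5)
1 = 1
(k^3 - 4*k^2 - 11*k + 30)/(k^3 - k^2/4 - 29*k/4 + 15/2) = 4*(k - 5)/(4*k - 5)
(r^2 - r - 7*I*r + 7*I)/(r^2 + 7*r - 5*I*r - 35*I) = (r^2 - r - 7*I*r + 7*I)/(r^2 + 7*r - 5*I*r - 35*I)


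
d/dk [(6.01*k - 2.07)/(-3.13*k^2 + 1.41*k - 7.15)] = (18.8113*k^2 - 12.9582*k - 40.0528)/(9.7969*k^4 - 8.8266*k^3 + 46.7471*k^2 - 20.163*k + 51.1225)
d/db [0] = 0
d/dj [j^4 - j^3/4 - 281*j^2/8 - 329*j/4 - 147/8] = 4*j^3 - 3*j^2/4 - 281*j/4 - 329/4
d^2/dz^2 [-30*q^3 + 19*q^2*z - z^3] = -6*z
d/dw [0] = 0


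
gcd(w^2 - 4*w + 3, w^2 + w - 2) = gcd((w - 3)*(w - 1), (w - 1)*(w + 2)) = w - 1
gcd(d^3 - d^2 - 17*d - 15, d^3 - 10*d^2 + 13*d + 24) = d + 1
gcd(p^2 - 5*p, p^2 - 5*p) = p^2 - 5*p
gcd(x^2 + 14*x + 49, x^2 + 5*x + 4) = 1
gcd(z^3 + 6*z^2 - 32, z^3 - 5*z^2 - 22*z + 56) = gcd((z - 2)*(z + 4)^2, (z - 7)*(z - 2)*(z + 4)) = z^2 + 2*z - 8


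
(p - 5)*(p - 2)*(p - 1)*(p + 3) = p^4 - 5*p^3 - 7*p^2 + 41*p - 30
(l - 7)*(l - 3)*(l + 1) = l^3 - 9*l^2 + 11*l + 21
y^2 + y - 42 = (y - 6)*(y + 7)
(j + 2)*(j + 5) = j^2 + 7*j + 10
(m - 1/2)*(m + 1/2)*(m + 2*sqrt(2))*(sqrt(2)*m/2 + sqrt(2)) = sqrt(2)*m^4/2 + sqrt(2)*m^3 + 2*m^3 - sqrt(2)*m^2/8 + 4*m^2 - m/2 - sqrt(2)*m/4 - 1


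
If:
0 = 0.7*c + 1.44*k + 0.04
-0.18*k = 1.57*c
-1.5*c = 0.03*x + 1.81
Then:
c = 0.00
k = -0.03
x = -60.50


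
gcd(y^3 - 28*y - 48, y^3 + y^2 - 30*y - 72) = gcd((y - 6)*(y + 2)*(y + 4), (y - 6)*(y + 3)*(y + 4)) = y^2 - 2*y - 24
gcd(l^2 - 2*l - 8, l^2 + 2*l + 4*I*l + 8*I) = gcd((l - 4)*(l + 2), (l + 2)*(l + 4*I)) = l + 2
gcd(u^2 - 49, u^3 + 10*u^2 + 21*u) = u + 7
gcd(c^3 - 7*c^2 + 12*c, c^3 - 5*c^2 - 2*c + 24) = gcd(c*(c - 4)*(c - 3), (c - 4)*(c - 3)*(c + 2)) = c^2 - 7*c + 12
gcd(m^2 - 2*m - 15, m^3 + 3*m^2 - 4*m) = 1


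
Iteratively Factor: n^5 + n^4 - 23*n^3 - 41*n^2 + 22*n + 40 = (n + 4)*(n^4 - 3*n^3 - 11*n^2 + 3*n + 10) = (n + 1)*(n + 4)*(n^3 - 4*n^2 - 7*n + 10) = (n + 1)*(n + 2)*(n + 4)*(n^2 - 6*n + 5) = (n - 1)*(n + 1)*(n + 2)*(n + 4)*(n - 5)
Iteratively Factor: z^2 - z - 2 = (z - 2)*(z + 1)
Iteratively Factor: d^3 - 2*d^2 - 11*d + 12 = (d - 4)*(d^2 + 2*d - 3) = (d - 4)*(d - 1)*(d + 3)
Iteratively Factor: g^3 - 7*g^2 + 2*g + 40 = (g - 5)*(g^2 - 2*g - 8) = (g - 5)*(g - 4)*(g + 2)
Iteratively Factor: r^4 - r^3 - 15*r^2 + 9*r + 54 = (r + 3)*(r^3 - 4*r^2 - 3*r + 18) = (r - 3)*(r + 3)*(r^2 - r - 6) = (r - 3)^2*(r + 3)*(r + 2)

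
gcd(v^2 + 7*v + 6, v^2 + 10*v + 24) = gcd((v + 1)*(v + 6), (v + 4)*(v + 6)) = v + 6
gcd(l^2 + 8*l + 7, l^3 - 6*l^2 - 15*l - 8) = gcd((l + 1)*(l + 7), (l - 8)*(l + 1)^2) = l + 1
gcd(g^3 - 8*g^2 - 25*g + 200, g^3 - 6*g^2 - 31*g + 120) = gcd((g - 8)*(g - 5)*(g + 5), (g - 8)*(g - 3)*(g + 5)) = g^2 - 3*g - 40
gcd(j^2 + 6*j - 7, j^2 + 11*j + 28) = j + 7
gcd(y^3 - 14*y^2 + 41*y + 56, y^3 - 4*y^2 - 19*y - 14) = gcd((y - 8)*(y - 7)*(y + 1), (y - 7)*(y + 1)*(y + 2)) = y^2 - 6*y - 7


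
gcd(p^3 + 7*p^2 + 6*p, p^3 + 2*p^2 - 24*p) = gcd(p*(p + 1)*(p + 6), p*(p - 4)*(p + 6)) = p^2 + 6*p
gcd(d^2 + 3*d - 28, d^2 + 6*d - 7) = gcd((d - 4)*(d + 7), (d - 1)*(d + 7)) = d + 7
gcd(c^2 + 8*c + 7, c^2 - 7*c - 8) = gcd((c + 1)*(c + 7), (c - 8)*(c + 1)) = c + 1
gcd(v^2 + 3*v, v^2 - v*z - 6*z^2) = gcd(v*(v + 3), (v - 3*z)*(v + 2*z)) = 1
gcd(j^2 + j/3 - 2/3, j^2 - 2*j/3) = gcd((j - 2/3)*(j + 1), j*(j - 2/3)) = j - 2/3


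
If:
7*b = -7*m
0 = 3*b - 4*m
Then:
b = 0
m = 0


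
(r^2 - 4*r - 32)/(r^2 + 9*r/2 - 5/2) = 2*(r^2 - 4*r - 32)/(2*r^2 + 9*r - 5)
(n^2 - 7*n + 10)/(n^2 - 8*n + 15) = (n - 2)/(n - 3)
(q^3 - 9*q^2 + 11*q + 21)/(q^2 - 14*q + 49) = (q^2 - 2*q - 3)/(q - 7)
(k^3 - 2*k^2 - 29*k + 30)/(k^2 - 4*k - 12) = (k^2 + 4*k - 5)/(k + 2)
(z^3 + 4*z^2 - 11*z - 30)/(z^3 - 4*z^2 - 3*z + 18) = (z + 5)/(z - 3)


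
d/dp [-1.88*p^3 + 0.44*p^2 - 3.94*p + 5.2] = -5.64*p^2 + 0.88*p - 3.94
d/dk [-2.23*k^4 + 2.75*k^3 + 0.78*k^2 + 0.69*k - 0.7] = -8.92*k^3 + 8.25*k^2 + 1.56*k + 0.69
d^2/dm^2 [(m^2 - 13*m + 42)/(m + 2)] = 144/(m^3 + 6*m^2 + 12*m + 8)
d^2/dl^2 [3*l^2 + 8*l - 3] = 6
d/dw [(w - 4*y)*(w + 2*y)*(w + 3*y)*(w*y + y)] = y*(4*w^3 + 3*w^2*y + 3*w^2 - 28*w*y^2 + 2*w*y - 24*y^3 - 14*y^2)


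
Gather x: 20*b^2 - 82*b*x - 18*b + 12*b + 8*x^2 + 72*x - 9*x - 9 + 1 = 20*b^2 - 6*b + 8*x^2 + x*(63 - 82*b) - 8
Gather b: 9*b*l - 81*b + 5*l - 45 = b*(9*l - 81) + 5*l - 45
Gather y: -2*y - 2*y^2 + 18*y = -2*y^2 + 16*y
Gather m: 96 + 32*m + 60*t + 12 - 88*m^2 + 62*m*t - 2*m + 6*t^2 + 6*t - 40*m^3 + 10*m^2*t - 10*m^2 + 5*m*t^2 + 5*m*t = -40*m^3 + m^2*(10*t - 98) + m*(5*t^2 + 67*t + 30) + 6*t^2 + 66*t + 108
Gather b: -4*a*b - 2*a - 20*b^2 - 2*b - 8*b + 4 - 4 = -2*a - 20*b^2 + b*(-4*a - 10)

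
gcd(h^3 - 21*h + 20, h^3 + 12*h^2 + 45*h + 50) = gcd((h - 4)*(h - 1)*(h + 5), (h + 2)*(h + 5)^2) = h + 5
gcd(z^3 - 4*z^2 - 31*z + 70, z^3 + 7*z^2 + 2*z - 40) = z^2 + 3*z - 10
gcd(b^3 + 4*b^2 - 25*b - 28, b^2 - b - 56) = b + 7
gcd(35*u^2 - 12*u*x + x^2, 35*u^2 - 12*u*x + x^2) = 35*u^2 - 12*u*x + x^2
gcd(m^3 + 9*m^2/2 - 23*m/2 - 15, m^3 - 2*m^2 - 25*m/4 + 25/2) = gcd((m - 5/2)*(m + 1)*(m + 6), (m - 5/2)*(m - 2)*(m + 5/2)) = m - 5/2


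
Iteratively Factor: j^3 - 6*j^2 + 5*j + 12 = (j + 1)*(j^2 - 7*j + 12) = (j - 3)*(j + 1)*(j - 4)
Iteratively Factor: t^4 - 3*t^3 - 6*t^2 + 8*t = (t - 4)*(t^3 + t^2 - 2*t) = t*(t - 4)*(t^2 + t - 2) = t*(t - 4)*(t - 1)*(t + 2)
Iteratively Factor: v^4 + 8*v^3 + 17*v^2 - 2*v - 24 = (v - 1)*(v^3 + 9*v^2 + 26*v + 24) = (v - 1)*(v + 2)*(v^2 + 7*v + 12) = (v - 1)*(v + 2)*(v + 3)*(v + 4)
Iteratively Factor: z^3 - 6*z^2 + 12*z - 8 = (z - 2)*(z^2 - 4*z + 4) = (z - 2)^2*(z - 2)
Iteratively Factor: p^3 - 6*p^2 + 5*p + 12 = (p - 3)*(p^2 - 3*p - 4) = (p - 4)*(p - 3)*(p + 1)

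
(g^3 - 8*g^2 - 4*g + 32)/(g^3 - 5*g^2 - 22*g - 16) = (g - 2)/(g + 1)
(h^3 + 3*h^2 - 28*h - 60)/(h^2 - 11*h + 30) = (h^2 + 8*h + 12)/(h - 6)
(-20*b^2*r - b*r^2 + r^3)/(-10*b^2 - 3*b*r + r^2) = r*(4*b + r)/(2*b + r)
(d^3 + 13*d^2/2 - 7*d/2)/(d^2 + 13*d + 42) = d*(2*d - 1)/(2*(d + 6))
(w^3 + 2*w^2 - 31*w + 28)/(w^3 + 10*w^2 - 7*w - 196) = (w - 1)/(w + 7)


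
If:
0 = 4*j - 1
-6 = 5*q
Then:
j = 1/4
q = -6/5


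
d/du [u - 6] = 1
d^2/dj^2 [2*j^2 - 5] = 4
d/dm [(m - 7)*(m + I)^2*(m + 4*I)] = 4*m^3 + m^2*(-21 + 18*I) + m*(-18 - 84*I) + 63 - 4*I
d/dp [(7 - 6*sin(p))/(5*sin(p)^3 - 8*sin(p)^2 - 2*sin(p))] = (60*sin(p)^3 - 153*sin(p)^2 + 112*sin(p) + 14)*cos(p)/((5*sin(p)^2 - 8*sin(p) - 2)^2*sin(p)^2)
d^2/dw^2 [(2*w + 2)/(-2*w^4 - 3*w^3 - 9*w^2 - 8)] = 4*(-w^2*(w + 1)*(8*w^2 + 9*w + 18)^2 + (8*w^3 + 9*w^2 + 18*w + 3*(w + 1)*(4*w^2 + 3*w + 3))*(2*w^4 + 3*w^3 + 9*w^2 + 8))/(2*w^4 + 3*w^3 + 9*w^2 + 8)^3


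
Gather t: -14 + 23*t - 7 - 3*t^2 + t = -3*t^2 + 24*t - 21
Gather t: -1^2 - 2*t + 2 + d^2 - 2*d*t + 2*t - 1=d^2 - 2*d*t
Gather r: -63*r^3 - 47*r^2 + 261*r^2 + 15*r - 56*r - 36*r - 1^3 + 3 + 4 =-63*r^3 + 214*r^2 - 77*r + 6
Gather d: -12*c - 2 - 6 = -12*c - 8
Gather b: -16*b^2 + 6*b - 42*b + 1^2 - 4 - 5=-16*b^2 - 36*b - 8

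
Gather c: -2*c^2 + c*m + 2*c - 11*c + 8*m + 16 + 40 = -2*c^2 + c*(m - 9) + 8*m + 56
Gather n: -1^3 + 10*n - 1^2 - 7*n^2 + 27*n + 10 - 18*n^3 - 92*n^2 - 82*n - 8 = -18*n^3 - 99*n^2 - 45*n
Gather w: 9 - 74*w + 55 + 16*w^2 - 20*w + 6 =16*w^2 - 94*w + 70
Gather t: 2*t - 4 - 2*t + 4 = 0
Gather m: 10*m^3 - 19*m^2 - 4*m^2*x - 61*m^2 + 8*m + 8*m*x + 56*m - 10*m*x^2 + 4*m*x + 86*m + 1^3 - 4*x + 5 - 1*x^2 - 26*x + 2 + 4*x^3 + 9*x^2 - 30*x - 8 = 10*m^3 + m^2*(-4*x - 80) + m*(-10*x^2 + 12*x + 150) + 4*x^3 + 8*x^2 - 60*x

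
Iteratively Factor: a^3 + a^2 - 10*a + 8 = (a + 4)*(a^2 - 3*a + 2) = (a - 2)*(a + 4)*(a - 1)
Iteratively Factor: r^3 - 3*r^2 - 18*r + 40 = (r - 5)*(r^2 + 2*r - 8) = (r - 5)*(r + 4)*(r - 2)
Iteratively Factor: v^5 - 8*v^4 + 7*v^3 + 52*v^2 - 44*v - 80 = (v - 2)*(v^4 - 6*v^3 - 5*v^2 + 42*v + 40) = (v - 2)*(v + 1)*(v^3 - 7*v^2 + 2*v + 40) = (v - 2)*(v + 1)*(v + 2)*(v^2 - 9*v + 20) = (v - 5)*(v - 2)*(v + 1)*(v + 2)*(v - 4)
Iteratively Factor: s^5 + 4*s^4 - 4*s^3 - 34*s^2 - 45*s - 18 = (s + 2)*(s^4 + 2*s^3 - 8*s^2 - 18*s - 9) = (s + 1)*(s + 2)*(s^3 + s^2 - 9*s - 9) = (s - 3)*(s + 1)*(s + 2)*(s^2 + 4*s + 3) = (s - 3)*(s + 1)*(s + 2)*(s + 3)*(s + 1)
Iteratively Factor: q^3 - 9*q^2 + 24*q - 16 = (q - 4)*(q^2 - 5*q + 4) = (q - 4)*(q - 1)*(q - 4)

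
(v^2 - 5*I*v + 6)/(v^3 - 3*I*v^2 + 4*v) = (v - 6*I)/(v*(v - 4*I))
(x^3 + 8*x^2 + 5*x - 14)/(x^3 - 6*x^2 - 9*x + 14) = (x + 7)/(x - 7)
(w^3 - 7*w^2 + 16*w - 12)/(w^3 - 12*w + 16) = (w - 3)/(w + 4)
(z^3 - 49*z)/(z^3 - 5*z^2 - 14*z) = (z + 7)/(z + 2)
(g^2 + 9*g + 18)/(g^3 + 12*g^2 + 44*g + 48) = (g + 3)/(g^2 + 6*g + 8)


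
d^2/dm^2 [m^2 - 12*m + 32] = 2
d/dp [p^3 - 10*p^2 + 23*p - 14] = 3*p^2 - 20*p + 23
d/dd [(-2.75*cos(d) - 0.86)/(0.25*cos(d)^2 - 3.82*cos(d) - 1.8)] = (0.6875*sin(d)^2 - 0.43*cos(d) - 2.3523)*sin(d)/(-0.25*cos(d)^2 + 3.82*cos(d) + 1.8)^2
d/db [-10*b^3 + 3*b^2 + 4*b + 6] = -30*b^2 + 6*b + 4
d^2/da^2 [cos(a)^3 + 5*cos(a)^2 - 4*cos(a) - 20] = 13*cos(a)/4 - 10*cos(2*a) - 9*cos(3*a)/4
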